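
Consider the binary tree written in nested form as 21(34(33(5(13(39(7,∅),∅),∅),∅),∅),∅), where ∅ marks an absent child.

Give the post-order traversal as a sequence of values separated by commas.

7, 39, 13, 5, 33, 34, 21

Post-order visits the left subtree, then the right subtree, then the node.
At 21: go left to 34.
  At 34: go left to 33.
    At 33: go left to 5.
      At 5: go left to 13.
        At 13: go left to 39.
          At 39: go left to 7.
            7 is a leaf — visit 7.
          At 39: no right child.
          Visit 39.
        At 13: no right child.
        Visit 13.
      At 5: no right child.
      Visit 5.
    At 33: no right child.
    Visit 33.
  At 34: no right child.
  Visit 34.
At 21: no right child.
Visit 21.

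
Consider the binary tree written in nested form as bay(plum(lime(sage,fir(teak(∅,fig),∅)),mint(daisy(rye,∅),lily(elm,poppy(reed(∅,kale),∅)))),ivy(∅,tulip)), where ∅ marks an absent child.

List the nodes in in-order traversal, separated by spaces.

In-order visits the left subtree, then the node, then the right subtree.
At bay: go left to plum.
  At plum: go left to lime.
    At lime: go left to sage.
      sage is a leaf — visit sage.
    Visit lime.
    At lime: go right to fir.
      At fir: go left to teak.
        At teak: no left child.
        Visit teak.
        At teak: go right to fig.
          fig is a leaf — visit fig.
      Visit fir.
      At fir: no right child.
  Visit plum.
  At plum: go right to mint.
    At mint: go left to daisy.
      At daisy: go left to rye.
        rye is a leaf — visit rye.
      Visit daisy.
      At daisy: no right child.
    Visit mint.
    At mint: go right to lily.
      At lily: go left to elm.
        elm is a leaf — visit elm.
      Visit lily.
      At lily: go right to poppy.
        At poppy: go left to reed.
          At reed: no left child.
          Visit reed.
          At reed: go right to kale.
            kale is a leaf — visit kale.
        Visit poppy.
        At poppy: no right child.
Visit bay.
At bay: go right to ivy.
  At ivy: no left child.
  Visit ivy.
  At ivy: go right to tulip.
    tulip is a leaf — visit tulip.

sage lime teak fig fir plum rye daisy mint elm lily reed kale poppy bay ivy tulip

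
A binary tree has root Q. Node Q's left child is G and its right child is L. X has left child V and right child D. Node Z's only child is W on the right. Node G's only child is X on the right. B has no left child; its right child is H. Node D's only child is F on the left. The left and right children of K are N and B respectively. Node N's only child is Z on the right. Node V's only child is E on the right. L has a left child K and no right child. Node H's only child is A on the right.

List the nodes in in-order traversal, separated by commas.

G, V, E, X, F, D, Q, N, Z, W, K, B, H, A, L

In-order visits the left subtree, then the node, then the right subtree.
At Q: go left to G.
  At G: no left child.
  Visit G.
  At G: go right to X.
    At X: go left to V.
      At V: no left child.
      Visit V.
      At V: go right to E.
        E is a leaf — visit E.
    Visit X.
    At X: go right to D.
      At D: go left to F.
        F is a leaf — visit F.
      Visit D.
      At D: no right child.
Visit Q.
At Q: go right to L.
  At L: go left to K.
    At K: go left to N.
      At N: no left child.
      Visit N.
      At N: go right to Z.
        At Z: no left child.
        Visit Z.
        At Z: go right to W.
          W is a leaf — visit W.
    Visit K.
    At K: go right to B.
      At B: no left child.
      Visit B.
      At B: go right to H.
        At H: no left child.
        Visit H.
        At H: go right to A.
          A is a leaf — visit A.
  Visit L.
  At L: no right child.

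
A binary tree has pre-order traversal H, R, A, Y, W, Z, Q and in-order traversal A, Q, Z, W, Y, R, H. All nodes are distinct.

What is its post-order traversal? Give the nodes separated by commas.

The first element of pre-order is the root; it splits in-order into left and right subtrees.
Root H: left subtree has 6 nodes {A, Q, Z, W, Y, R}, right has 0 { }.
  Root R: left subtree has 5 nodes {A, Q, Z, W, Y}, right has 0 { }.
    Root A: left subtree has 0 nodes { }, right has 4 {Q, Z, W, Y}.
      Root Y: left subtree has 3 nodes {Q, Z, W}, right has 0 { }.
        Root W: left subtree has 2 nodes {Q, Z}, right has 0 { }.
          Root Z: left subtree has 1 node {Q}, right has 0 { }.

Q, Z, W, Y, A, R, H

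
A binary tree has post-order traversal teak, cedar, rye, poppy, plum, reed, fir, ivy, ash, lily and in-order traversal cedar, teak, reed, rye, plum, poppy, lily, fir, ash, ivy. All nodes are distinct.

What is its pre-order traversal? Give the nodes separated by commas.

lily, reed, cedar, teak, plum, rye, poppy, ash, fir, ivy

The last element of post-order is the root; it splits in-order into left and right subtrees.
Root lily: left subtree has 6 nodes {cedar, teak, reed, rye, plum, poppy}, right has 3 {fir, ash, ivy}.
  Root reed: left subtree has 2 nodes {cedar, teak}, right has 3 {rye, plum, poppy}.
    Root cedar: left subtree has 0 nodes { }, right has 1 {teak}.
    Root plum: left subtree has 1 node {rye}, right has 1 {poppy}.
  Root ash: left subtree has 1 node {fir}, right has 1 {ivy}.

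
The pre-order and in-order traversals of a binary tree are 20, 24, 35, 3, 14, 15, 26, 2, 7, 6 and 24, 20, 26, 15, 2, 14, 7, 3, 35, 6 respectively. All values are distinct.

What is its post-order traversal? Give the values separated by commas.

The first element of pre-order is the root; it splits in-order into left and right subtrees.
Root 20: left subtree has 1 node {24}, right has 8 {26, 15, 2, 14, 7, 3, 35, 6}.
  Root 35: left subtree has 6 nodes {26, 15, 2, 14, 7, 3}, right has 1 {6}.
    Root 3: left subtree has 5 nodes {26, 15, 2, 14, 7}, right has 0 { }.
      Root 14: left subtree has 3 nodes {26, 15, 2}, right has 1 {7}.
        Root 15: left subtree has 1 node {26}, right has 1 {2}.

24, 26, 2, 15, 7, 14, 3, 6, 35, 20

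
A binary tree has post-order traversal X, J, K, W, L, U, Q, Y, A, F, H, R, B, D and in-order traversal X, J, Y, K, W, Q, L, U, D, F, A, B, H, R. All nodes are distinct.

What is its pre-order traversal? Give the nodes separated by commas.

D, Y, J, X, Q, W, K, U, L, B, F, A, R, H

The last element of post-order is the root; it splits in-order into left and right subtrees.
Root D: left subtree has 8 nodes {X, J, Y, K, W, Q, L, U}, right has 5 {F, A, B, H, R}.
  Root Y: left subtree has 2 nodes {X, J}, right has 5 {K, W, Q, L, U}.
    Root J: left subtree has 1 node {X}, right has 0 { }.
    Root Q: left subtree has 2 nodes {K, W}, right has 2 {L, U}.
      Root W: left subtree has 1 node {K}, right has 0 { }.
      Root U: left subtree has 1 node {L}, right has 0 { }.
  Root B: left subtree has 2 nodes {F, A}, right has 2 {H, R}.
    Root F: left subtree has 0 nodes { }, right has 1 {A}.
    Root R: left subtree has 1 node {H}, right has 0 { }.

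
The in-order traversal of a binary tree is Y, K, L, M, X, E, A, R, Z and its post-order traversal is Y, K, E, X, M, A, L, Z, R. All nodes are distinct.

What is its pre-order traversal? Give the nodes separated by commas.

R, L, K, Y, A, M, X, E, Z

The last element of post-order is the root; it splits in-order into left and right subtrees.
Root R: left subtree has 7 nodes {Y, K, L, M, X, E, A}, right has 1 {Z}.
  Root L: left subtree has 2 nodes {Y, K}, right has 4 {M, X, E, A}.
    Root K: left subtree has 1 node {Y}, right has 0 { }.
    Root A: left subtree has 3 nodes {M, X, E}, right has 0 { }.
      Root M: left subtree has 0 nodes { }, right has 2 {X, E}.
        Root X: left subtree has 0 nodes { }, right has 1 {E}.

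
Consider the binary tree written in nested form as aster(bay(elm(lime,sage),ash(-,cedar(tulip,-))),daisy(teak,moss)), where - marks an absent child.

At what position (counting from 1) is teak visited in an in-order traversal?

In-order visits the left subtree, then the node, then the right subtree.
At aster: go left to bay.
  At bay: go left to elm.
    At elm: go left to lime.
      lime is a leaf — visit lime.
    Visit elm.
    At elm: go right to sage.
      sage is a leaf — visit sage.
  Visit bay.
  At bay: go right to ash.
    At ash: no left child.
    Visit ash.
    At ash: go right to cedar.
      At cedar: go left to tulip.
        tulip is a leaf — visit tulip.
      Visit cedar.
      At cedar: no right child.
Visit aster.
At aster: go right to daisy.
  At daisy: go left to teak.
    teak is a leaf — visit teak.
  Visit daisy.
  At daisy: go right to moss.
    moss is a leaf — visit moss.
Full in-order sequence: lime, elm, sage, bay, ash, tulip, cedar, aster, teak, daisy, moss.

9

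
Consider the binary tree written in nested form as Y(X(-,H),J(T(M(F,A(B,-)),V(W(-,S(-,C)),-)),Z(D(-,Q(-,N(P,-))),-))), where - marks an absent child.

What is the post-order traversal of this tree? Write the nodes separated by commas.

H, X, F, B, A, M, C, S, W, V, T, P, N, Q, D, Z, J, Y

Post-order visits the left subtree, then the right subtree, then the node.
At Y: go left to X.
  At X: no left child.
  At X: go right to H.
    H is a leaf — visit H.
  Visit X.
At Y: go right to J.
  At J: go left to T.
    At T: go left to M.
      At M: go left to F.
        F is a leaf — visit F.
      At M: go right to A.
        At A: go left to B.
          B is a leaf — visit B.
        At A: no right child.
        Visit A.
      Visit M.
    At T: go right to V.
      At V: go left to W.
        At W: no left child.
        At W: go right to S.
          At S: no left child.
          At S: go right to C.
            C is a leaf — visit C.
          Visit S.
        Visit W.
      At V: no right child.
      Visit V.
    Visit T.
  At J: go right to Z.
    At Z: go left to D.
      At D: no left child.
      At D: go right to Q.
        At Q: no left child.
        At Q: go right to N.
          At N: go left to P.
            P is a leaf — visit P.
          At N: no right child.
          Visit N.
        Visit Q.
      Visit D.
    At Z: no right child.
    Visit Z.
  Visit J.
Visit Y.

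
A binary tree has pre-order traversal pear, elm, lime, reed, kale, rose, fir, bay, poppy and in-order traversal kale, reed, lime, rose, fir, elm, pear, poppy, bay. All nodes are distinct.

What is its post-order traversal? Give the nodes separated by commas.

kale, reed, fir, rose, lime, elm, poppy, bay, pear

The first element of pre-order is the root; it splits in-order into left and right subtrees.
Root pear: left subtree has 6 nodes {kale, reed, lime, rose, fir, elm}, right has 2 {poppy, bay}.
  Root elm: left subtree has 5 nodes {kale, reed, lime, rose, fir}, right has 0 { }.
    Root lime: left subtree has 2 nodes {kale, reed}, right has 2 {rose, fir}.
      Root reed: left subtree has 1 node {kale}, right has 0 { }.
      Root rose: left subtree has 0 nodes { }, right has 1 {fir}.
  Root bay: left subtree has 1 node {poppy}, right has 0 { }.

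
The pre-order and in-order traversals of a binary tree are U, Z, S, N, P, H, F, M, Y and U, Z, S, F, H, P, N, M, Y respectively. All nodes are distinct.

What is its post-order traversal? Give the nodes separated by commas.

The first element of pre-order is the root; it splits in-order into left and right subtrees.
Root U: left subtree has 0 nodes { }, right has 8 {Z, S, F, H, P, N, M, Y}.
  Root Z: left subtree has 0 nodes { }, right has 7 {S, F, H, P, N, M, Y}.
    Root S: left subtree has 0 nodes { }, right has 6 {F, H, P, N, M, Y}.
      Root N: left subtree has 3 nodes {F, H, P}, right has 2 {M, Y}.
        Root P: left subtree has 2 nodes {F, H}, right has 0 { }.
          Root H: left subtree has 1 node {F}, right has 0 { }.
        Root M: left subtree has 0 nodes { }, right has 1 {Y}.

F, H, P, Y, M, N, S, Z, U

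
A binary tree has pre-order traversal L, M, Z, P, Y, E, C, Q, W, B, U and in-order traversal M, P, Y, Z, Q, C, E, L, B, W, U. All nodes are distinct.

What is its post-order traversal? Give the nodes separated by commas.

The first element of pre-order is the root; it splits in-order into left and right subtrees.
Root L: left subtree has 7 nodes {M, P, Y, Z, Q, C, E}, right has 3 {B, W, U}.
  Root M: left subtree has 0 nodes { }, right has 6 {P, Y, Z, Q, C, E}.
    Root Z: left subtree has 2 nodes {P, Y}, right has 3 {Q, C, E}.
      Root P: left subtree has 0 nodes { }, right has 1 {Y}.
      Root E: left subtree has 2 nodes {Q, C}, right has 0 { }.
        Root C: left subtree has 1 node {Q}, right has 0 { }.
  Root W: left subtree has 1 node {B}, right has 1 {U}.

Y, P, Q, C, E, Z, M, B, U, W, L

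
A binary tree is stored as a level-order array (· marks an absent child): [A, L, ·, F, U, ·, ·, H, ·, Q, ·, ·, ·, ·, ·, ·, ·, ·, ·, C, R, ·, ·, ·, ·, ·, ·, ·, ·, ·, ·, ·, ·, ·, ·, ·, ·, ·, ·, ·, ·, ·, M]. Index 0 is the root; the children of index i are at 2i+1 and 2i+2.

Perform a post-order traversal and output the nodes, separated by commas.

H, F, C, M, R, Q, U, L, A

Post-order visits the left subtree, then the right subtree, then the node.
At A: go left to L.
  At L: go left to F.
    At F: go left to H.
      H is a leaf — visit H.
    At F: no right child.
    Visit F.
  At L: go right to U.
    At U: go left to Q.
      At Q: go left to C.
        C is a leaf — visit C.
      At Q: go right to R.
        At R: no left child.
        At R: go right to M.
          M is a leaf — visit M.
        Visit R.
      Visit Q.
    At U: no right child.
    Visit U.
  Visit L.
At A: no right child.
Visit A.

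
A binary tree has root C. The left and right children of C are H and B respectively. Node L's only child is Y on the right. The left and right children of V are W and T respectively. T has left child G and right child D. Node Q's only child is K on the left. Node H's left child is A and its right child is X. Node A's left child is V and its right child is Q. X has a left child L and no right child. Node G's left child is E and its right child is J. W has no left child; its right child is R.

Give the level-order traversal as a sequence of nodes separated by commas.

Level-order visits nodes level by level from the root, left to right within each level.
Level 0: C
Level 1: H, B
Level 2: A, X
Level 3: V, Q, L
Level 4: W, T, K, Y
Level 5: R, G, D
Level 6: E, J

C, H, B, A, X, V, Q, L, W, T, K, Y, R, G, D, E, J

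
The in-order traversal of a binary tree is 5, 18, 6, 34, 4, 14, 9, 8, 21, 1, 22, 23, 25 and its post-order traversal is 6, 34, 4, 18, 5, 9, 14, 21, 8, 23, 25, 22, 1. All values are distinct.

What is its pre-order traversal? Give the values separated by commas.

1, 8, 14, 5, 18, 4, 34, 6, 9, 21, 22, 25, 23

The last element of post-order is the root; it splits in-order into left and right subtrees.
Root 1: left subtree has 9 nodes {5, 18, 6, 34, 4, 14, 9, 8, 21}, right has 3 {22, 23, 25}.
  Root 8: left subtree has 7 nodes {5, 18, 6, 34, 4, 14, 9}, right has 1 {21}.
    Root 14: left subtree has 5 nodes {5, 18, 6, 34, 4}, right has 1 {9}.
      Root 5: left subtree has 0 nodes { }, right has 4 {18, 6, 34, 4}.
        Root 18: left subtree has 0 nodes { }, right has 3 {6, 34, 4}.
          Root 4: left subtree has 2 nodes {6, 34}, right has 0 { }.
            Root 34: left subtree has 1 node {6}, right has 0 { }.
  Root 22: left subtree has 0 nodes { }, right has 2 {23, 25}.
    Root 25: left subtree has 1 node {23}, right has 0 { }.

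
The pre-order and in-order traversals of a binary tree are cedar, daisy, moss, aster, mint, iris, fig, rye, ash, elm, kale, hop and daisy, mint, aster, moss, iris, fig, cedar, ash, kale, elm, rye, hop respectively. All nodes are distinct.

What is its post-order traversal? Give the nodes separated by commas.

mint, aster, fig, iris, moss, daisy, kale, elm, ash, hop, rye, cedar

The first element of pre-order is the root; it splits in-order into left and right subtrees.
Root cedar: left subtree has 6 nodes {daisy, mint, aster, moss, iris, fig}, right has 5 {ash, kale, elm, rye, hop}.
  Root daisy: left subtree has 0 nodes { }, right has 5 {mint, aster, moss, iris, fig}.
    Root moss: left subtree has 2 nodes {mint, aster}, right has 2 {iris, fig}.
      Root aster: left subtree has 1 node {mint}, right has 0 { }.
      Root iris: left subtree has 0 nodes { }, right has 1 {fig}.
  Root rye: left subtree has 3 nodes {ash, kale, elm}, right has 1 {hop}.
    Root ash: left subtree has 0 nodes { }, right has 2 {kale, elm}.
      Root elm: left subtree has 1 node {kale}, right has 0 { }.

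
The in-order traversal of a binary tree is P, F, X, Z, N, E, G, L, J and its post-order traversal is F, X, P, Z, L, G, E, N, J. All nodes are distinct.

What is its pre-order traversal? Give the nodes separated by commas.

The last element of post-order is the root; it splits in-order into left and right subtrees.
Root J: left subtree has 8 nodes {P, F, X, Z, N, E, G, L}, right has 0 { }.
  Root N: left subtree has 4 nodes {P, F, X, Z}, right has 3 {E, G, L}.
    Root Z: left subtree has 3 nodes {P, F, X}, right has 0 { }.
      Root P: left subtree has 0 nodes { }, right has 2 {F, X}.
        Root X: left subtree has 1 node {F}, right has 0 { }.
    Root E: left subtree has 0 nodes { }, right has 2 {G, L}.
      Root G: left subtree has 0 nodes { }, right has 1 {L}.

J, N, Z, P, X, F, E, G, L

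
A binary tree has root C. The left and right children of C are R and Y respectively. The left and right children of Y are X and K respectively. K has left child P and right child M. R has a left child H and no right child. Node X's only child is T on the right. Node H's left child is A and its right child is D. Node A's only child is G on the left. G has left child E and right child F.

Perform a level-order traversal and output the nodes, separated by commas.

C, R, Y, H, X, K, A, D, T, P, M, G, E, F

Level-order visits nodes level by level from the root, left to right within each level.
Level 0: C
Level 1: R, Y
Level 2: H, X, K
Level 3: A, D, T, P, M
Level 4: G
Level 5: E, F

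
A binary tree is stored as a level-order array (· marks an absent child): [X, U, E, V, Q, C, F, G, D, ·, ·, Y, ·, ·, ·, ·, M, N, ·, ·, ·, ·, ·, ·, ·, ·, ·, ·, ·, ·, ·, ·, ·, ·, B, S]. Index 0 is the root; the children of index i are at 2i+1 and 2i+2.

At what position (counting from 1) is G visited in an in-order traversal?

1

In-order visits the left subtree, then the node, then the right subtree.
At X: go left to U.
  At U: go left to V.
    At V: go left to G.
      At G: no left child.
      Visit G.
      At G: go right to M.
        At M: no left child.
        Visit M.
        At M: go right to B.
          B is a leaf — visit B.
    Visit V.
    At V: go right to D.
      At D: go left to N.
        At N: go left to S.
          S is a leaf — visit S.
        Visit N.
        At N: no right child.
      Visit D.
      At D: no right child.
  Visit U.
  At U: go right to Q.
    Q is a leaf — visit Q.
Visit X.
At X: go right to E.
  At E: go left to C.
    At C: go left to Y.
      Y is a leaf — visit Y.
    Visit C.
    At C: no right child.
  Visit E.
  At E: go right to F.
    F is a leaf — visit F.
Full in-order sequence: G, M, B, V, S, N, D, U, Q, X, Y, C, E, F.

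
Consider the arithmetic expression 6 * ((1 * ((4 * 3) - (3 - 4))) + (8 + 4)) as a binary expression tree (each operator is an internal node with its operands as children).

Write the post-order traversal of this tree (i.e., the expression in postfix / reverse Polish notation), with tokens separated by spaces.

6 1 4 3 * 3 4 - - * 8 4 + + *

Post-order on an expression tree gives postfix notation: for each operator, emit left operand, right operand, then the operator.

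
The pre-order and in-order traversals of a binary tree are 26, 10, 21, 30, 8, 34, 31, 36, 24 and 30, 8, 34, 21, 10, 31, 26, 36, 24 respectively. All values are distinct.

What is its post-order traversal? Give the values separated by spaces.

The first element of pre-order is the root; it splits in-order into left and right subtrees.
Root 26: left subtree has 6 nodes {30, 8, 34, 21, 10, 31}, right has 2 {36, 24}.
  Root 10: left subtree has 4 nodes {30, 8, 34, 21}, right has 1 {31}.
    Root 21: left subtree has 3 nodes {30, 8, 34}, right has 0 { }.
      Root 30: left subtree has 0 nodes { }, right has 2 {8, 34}.
        Root 8: left subtree has 0 nodes { }, right has 1 {34}.
  Root 36: left subtree has 0 nodes { }, right has 1 {24}.

34 8 30 21 31 10 24 36 26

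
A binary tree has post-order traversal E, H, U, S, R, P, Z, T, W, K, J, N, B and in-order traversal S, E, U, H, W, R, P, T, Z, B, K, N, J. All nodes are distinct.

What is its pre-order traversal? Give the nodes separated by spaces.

The last element of post-order is the root; it splits in-order into left and right subtrees.
Root B: left subtree has 9 nodes {S, E, U, H, W, R, P, T, Z}, right has 3 {K, N, J}.
  Root W: left subtree has 4 nodes {S, E, U, H}, right has 4 {R, P, T, Z}.
    Root S: left subtree has 0 nodes { }, right has 3 {E, U, H}.
      Root U: left subtree has 1 node {E}, right has 1 {H}.
    Root T: left subtree has 2 nodes {R, P}, right has 1 {Z}.
      Root P: left subtree has 1 node {R}, right has 0 { }.
  Root N: left subtree has 1 node {K}, right has 1 {J}.

B W S U E H T P R Z N K J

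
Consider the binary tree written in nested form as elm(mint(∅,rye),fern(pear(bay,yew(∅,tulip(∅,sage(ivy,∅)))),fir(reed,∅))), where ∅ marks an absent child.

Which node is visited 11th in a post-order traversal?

fern

Post-order visits the left subtree, then the right subtree, then the node.
At elm: go left to mint.
  At mint: no left child.
  At mint: go right to rye.
    rye is a leaf — visit rye.
  Visit mint.
At elm: go right to fern.
  At fern: go left to pear.
    At pear: go left to bay.
      bay is a leaf — visit bay.
    At pear: go right to yew.
      At yew: no left child.
      At yew: go right to tulip.
        At tulip: no left child.
        At tulip: go right to sage.
          At sage: go left to ivy.
            ivy is a leaf — visit ivy.
          At sage: no right child.
          Visit sage.
        Visit tulip.
      Visit yew.
    Visit pear.
  At fern: go right to fir.
    At fir: go left to reed.
      reed is a leaf — visit reed.
    At fir: no right child.
    Visit fir.
  Visit fern.
Visit elm.
Full post-order sequence: rye, mint, bay, ivy, sage, tulip, yew, pear, reed, fir, fern, elm.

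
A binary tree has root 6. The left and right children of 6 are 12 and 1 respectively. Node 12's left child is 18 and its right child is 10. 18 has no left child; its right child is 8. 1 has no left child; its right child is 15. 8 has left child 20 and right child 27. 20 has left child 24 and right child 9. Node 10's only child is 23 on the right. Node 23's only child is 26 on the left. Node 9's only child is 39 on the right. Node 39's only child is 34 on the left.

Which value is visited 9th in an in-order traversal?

In-order visits the left subtree, then the node, then the right subtree.
At 6: go left to 12.
  At 12: go left to 18.
    At 18: no left child.
    Visit 18.
    At 18: go right to 8.
      At 8: go left to 20.
        At 20: go left to 24.
          24 is a leaf — visit 24.
        Visit 20.
        At 20: go right to 9.
          At 9: no left child.
          Visit 9.
          At 9: go right to 39.
            At 39: go left to 34.
              34 is a leaf — visit 34.
            Visit 39.
            At 39: no right child.
      Visit 8.
      At 8: go right to 27.
        27 is a leaf — visit 27.
  Visit 12.
  At 12: go right to 10.
    At 10: no left child.
    Visit 10.
    At 10: go right to 23.
      At 23: go left to 26.
        26 is a leaf — visit 26.
      Visit 23.
      At 23: no right child.
Visit 6.
At 6: go right to 1.
  At 1: no left child.
  Visit 1.
  At 1: go right to 15.
    15 is a leaf — visit 15.
Full in-order sequence: 18, 24, 20, 9, 34, 39, 8, 27, 12, 10, 26, 23, 6, 1, 15.

12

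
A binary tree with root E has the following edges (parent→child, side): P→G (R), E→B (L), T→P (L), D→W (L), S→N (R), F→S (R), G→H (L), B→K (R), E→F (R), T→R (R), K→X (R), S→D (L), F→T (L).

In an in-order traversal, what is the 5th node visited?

In-order visits the left subtree, then the node, then the right subtree.
At E: go left to B.
  At B: no left child.
  Visit B.
  At B: go right to K.
    At K: no left child.
    Visit K.
    At K: go right to X.
      X is a leaf — visit X.
Visit E.
At E: go right to F.
  At F: go left to T.
    At T: go left to P.
      At P: no left child.
      Visit P.
      At P: go right to G.
        At G: go left to H.
          H is a leaf — visit H.
        Visit G.
        At G: no right child.
    Visit T.
    At T: go right to R.
      R is a leaf — visit R.
  Visit F.
  At F: go right to S.
    At S: go left to D.
      At D: go left to W.
        W is a leaf — visit W.
      Visit D.
      At D: no right child.
    Visit S.
    At S: go right to N.
      N is a leaf — visit N.
Full in-order sequence: B, K, X, E, P, H, G, T, R, F, W, D, S, N.

P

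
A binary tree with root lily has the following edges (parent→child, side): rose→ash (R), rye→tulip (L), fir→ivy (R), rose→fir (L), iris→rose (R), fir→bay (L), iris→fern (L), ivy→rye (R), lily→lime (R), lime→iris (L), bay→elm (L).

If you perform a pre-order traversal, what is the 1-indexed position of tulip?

Pre-order visits the node, then its left subtree, then its right subtree.
Visit lily.
At lily: no left child.
At lily: go right to lime.
  Visit lime.
  At lime: go left to iris.
    Visit iris.
    At iris: go left to fern.
      fern is a leaf — visit fern.
    At iris: go right to rose.
      Visit rose.
      At rose: go left to fir.
        Visit fir.
        At fir: go left to bay.
          Visit bay.
          At bay: go left to elm.
            elm is a leaf — visit elm.
          At bay: no right child.
        At fir: go right to ivy.
          Visit ivy.
          At ivy: no left child.
          At ivy: go right to rye.
            Visit rye.
            At rye: go left to tulip.
              tulip is a leaf — visit tulip.
            At rye: no right child.
      At rose: go right to ash.
        ash is a leaf — visit ash.
  At lime: no right child.
Full pre-order sequence: lily, lime, iris, fern, rose, fir, bay, elm, ivy, rye, tulip, ash.

11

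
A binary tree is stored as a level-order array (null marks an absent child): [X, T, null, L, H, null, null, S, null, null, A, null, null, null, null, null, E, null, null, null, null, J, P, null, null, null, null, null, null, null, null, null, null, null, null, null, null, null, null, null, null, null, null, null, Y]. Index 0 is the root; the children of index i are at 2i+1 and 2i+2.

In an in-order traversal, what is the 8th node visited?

In-order visits the left subtree, then the node, then the right subtree.
At X: go left to T.
  At T: go left to L.
    At L: go left to S.
      At S: no left child.
      Visit S.
      At S: go right to E.
        E is a leaf — visit E.
    Visit L.
    At L: no right child.
  Visit T.
  At T: go right to H.
    At H: no left child.
    Visit H.
    At H: go right to A.
      At A: go left to J.
        At J: no left child.
        Visit J.
        At J: go right to Y.
          Y is a leaf — visit Y.
      Visit A.
      At A: go right to P.
        P is a leaf — visit P.
Visit X.
At X: no right child.
Full in-order sequence: S, E, L, T, H, J, Y, A, P, X.

A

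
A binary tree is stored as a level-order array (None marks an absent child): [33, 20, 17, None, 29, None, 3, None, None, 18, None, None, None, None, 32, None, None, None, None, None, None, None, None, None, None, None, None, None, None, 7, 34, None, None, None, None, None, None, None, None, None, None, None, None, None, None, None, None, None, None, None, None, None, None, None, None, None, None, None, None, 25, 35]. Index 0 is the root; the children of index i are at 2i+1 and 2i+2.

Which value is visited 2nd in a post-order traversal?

Post-order visits the left subtree, then the right subtree, then the node.
At 33: go left to 20.
  At 20: no left child.
  At 20: go right to 29.
    At 29: go left to 18.
      18 is a leaf — visit 18.
    At 29: no right child.
    Visit 29.
  Visit 20.
At 33: go right to 17.
  At 17: no left child.
  At 17: go right to 3.
    At 3: no left child.
    At 3: go right to 32.
      At 32: go left to 7.
        At 7: go left to 25.
          25 is a leaf — visit 25.
        At 7: go right to 35.
          35 is a leaf — visit 35.
        Visit 7.
      At 32: go right to 34.
        34 is a leaf — visit 34.
      Visit 32.
    Visit 3.
  Visit 17.
Visit 33.
Full post-order sequence: 18, 29, 20, 25, 35, 7, 34, 32, 3, 17, 33.

29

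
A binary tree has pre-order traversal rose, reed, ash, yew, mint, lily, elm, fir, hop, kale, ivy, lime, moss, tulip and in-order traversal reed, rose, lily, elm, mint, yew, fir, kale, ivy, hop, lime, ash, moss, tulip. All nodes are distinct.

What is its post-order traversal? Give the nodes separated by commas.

The first element of pre-order is the root; it splits in-order into left and right subtrees.
Root rose: left subtree has 1 node {reed}, right has 12 {lily, elm, mint, yew, fir, kale, ivy, hop, lime, ash, moss, tulip}.
  Root ash: left subtree has 9 nodes {lily, elm, mint, yew, fir, kale, ivy, hop, lime}, right has 2 {moss, tulip}.
    Root yew: left subtree has 3 nodes {lily, elm, mint}, right has 5 {fir, kale, ivy, hop, lime}.
      Root mint: left subtree has 2 nodes {lily, elm}, right has 0 { }.
        Root lily: left subtree has 0 nodes { }, right has 1 {elm}.
      Root fir: left subtree has 0 nodes { }, right has 4 {kale, ivy, hop, lime}.
        Root hop: left subtree has 2 nodes {kale, ivy}, right has 1 {lime}.
          Root kale: left subtree has 0 nodes { }, right has 1 {ivy}.
    Root moss: left subtree has 0 nodes { }, right has 1 {tulip}.

reed, elm, lily, mint, ivy, kale, lime, hop, fir, yew, tulip, moss, ash, rose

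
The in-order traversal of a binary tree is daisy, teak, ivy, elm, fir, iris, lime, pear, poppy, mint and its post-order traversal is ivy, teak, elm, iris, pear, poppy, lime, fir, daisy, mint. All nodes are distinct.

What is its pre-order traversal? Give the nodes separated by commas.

The last element of post-order is the root; it splits in-order into left and right subtrees.
Root mint: left subtree has 9 nodes {daisy, teak, ivy, elm, fir, iris, lime, pear, poppy}, right has 0 { }.
  Root daisy: left subtree has 0 nodes { }, right has 8 {teak, ivy, elm, fir, iris, lime, pear, poppy}.
    Root fir: left subtree has 3 nodes {teak, ivy, elm}, right has 4 {iris, lime, pear, poppy}.
      Root elm: left subtree has 2 nodes {teak, ivy}, right has 0 { }.
        Root teak: left subtree has 0 nodes { }, right has 1 {ivy}.
      Root lime: left subtree has 1 node {iris}, right has 2 {pear, poppy}.
        Root poppy: left subtree has 1 node {pear}, right has 0 { }.

mint, daisy, fir, elm, teak, ivy, lime, iris, poppy, pear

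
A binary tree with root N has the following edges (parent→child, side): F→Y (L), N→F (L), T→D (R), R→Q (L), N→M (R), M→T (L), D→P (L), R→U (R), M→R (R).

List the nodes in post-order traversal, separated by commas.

Post-order visits the left subtree, then the right subtree, then the node.
At N: go left to F.
  At F: go left to Y.
    Y is a leaf — visit Y.
  At F: no right child.
  Visit F.
At N: go right to M.
  At M: go left to T.
    At T: no left child.
    At T: go right to D.
      At D: go left to P.
        P is a leaf — visit P.
      At D: no right child.
      Visit D.
    Visit T.
  At M: go right to R.
    At R: go left to Q.
      Q is a leaf — visit Q.
    At R: go right to U.
      U is a leaf — visit U.
    Visit R.
  Visit M.
Visit N.

Y, F, P, D, T, Q, U, R, M, N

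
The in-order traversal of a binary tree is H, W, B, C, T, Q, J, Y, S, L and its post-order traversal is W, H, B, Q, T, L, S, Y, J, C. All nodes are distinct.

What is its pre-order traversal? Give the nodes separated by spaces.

C B H W J T Q Y S L

The last element of post-order is the root; it splits in-order into left and right subtrees.
Root C: left subtree has 3 nodes {H, W, B}, right has 6 {T, Q, J, Y, S, L}.
  Root B: left subtree has 2 nodes {H, W}, right has 0 { }.
    Root H: left subtree has 0 nodes { }, right has 1 {W}.
  Root J: left subtree has 2 nodes {T, Q}, right has 3 {Y, S, L}.
    Root T: left subtree has 0 nodes { }, right has 1 {Q}.
    Root Y: left subtree has 0 nodes { }, right has 2 {S, L}.
      Root S: left subtree has 0 nodes { }, right has 1 {L}.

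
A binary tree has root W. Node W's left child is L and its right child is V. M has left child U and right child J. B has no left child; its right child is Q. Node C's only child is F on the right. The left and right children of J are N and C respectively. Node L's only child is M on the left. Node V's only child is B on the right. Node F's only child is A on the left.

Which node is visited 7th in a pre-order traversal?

C

Pre-order visits the node, then its left subtree, then its right subtree.
Visit W.
At W: go left to L.
  Visit L.
  At L: go left to M.
    Visit M.
    At M: go left to U.
      U is a leaf — visit U.
    At M: go right to J.
      Visit J.
      At J: go left to N.
        N is a leaf — visit N.
      At J: go right to C.
        Visit C.
        At C: no left child.
        At C: go right to F.
          Visit F.
          At F: go left to A.
            A is a leaf — visit A.
          At F: no right child.
  At L: no right child.
At W: go right to V.
  Visit V.
  At V: no left child.
  At V: go right to B.
    Visit B.
    At B: no left child.
    At B: go right to Q.
      Q is a leaf — visit Q.
Full pre-order sequence: W, L, M, U, J, N, C, F, A, V, B, Q.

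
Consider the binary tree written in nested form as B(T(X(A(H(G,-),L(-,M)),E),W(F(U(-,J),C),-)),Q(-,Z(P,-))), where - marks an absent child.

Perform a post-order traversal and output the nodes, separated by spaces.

Post-order visits the left subtree, then the right subtree, then the node.
At B: go left to T.
  At T: go left to X.
    At X: go left to A.
      At A: go left to H.
        At H: go left to G.
          G is a leaf — visit G.
        At H: no right child.
        Visit H.
      At A: go right to L.
        At L: no left child.
        At L: go right to M.
          M is a leaf — visit M.
        Visit L.
      Visit A.
    At X: go right to E.
      E is a leaf — visit E.
    Visit X.
  At T: go right to W.
    At W: go left to F.
      At F: go left to U.
        At U: no left child.
        At U: go right to J.
          J is a leaf — visit J.
        Visit U.
      At F: go right to C.
        C is a leaf — visit C.
      Visit F.
    At W: no right child.
    Visit W.
  Visit T.
At B: go right to Q.
  At Q: no left child.
  At Q: go right to Z.
    At Z: go left to P.
      P is a leaf — visit P.
    At Z: no right child.
    Visit Z.
  Visit Q.
Visit B.

G H M L A E X J U C F W T P Z Q B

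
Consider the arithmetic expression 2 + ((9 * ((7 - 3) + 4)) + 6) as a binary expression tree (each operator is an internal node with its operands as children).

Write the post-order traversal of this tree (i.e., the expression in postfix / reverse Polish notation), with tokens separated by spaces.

Post-order on an expression tree gives postfix notation: for each operator, emit left operand, right operand, then the operator.

2 9 7 3 - 4 + * 6 + +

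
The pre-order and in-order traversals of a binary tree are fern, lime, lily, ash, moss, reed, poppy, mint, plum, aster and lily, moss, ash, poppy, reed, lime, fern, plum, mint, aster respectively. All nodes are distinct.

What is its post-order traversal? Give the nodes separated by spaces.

The first element of pre-order is the root; it splits in-order into left and right subtrees.
Root fern: left subtree has 6 nodes {lily, moss, ash, poppy, reed, lime}, right has 3 {plum, mint, aster}.
  Root lime: left subtree has 5 nodes {lily, moss, ash, poppy, reed}, right has 0 { }.
    Root lily: left subtree has 0 nodes { }, right has 4 {moss, ash, poppy, reed}.
      Root ash: left subtree has 1 node {moss}, right has 2 {poppy, reed}.
        Root reed: left subtree has 1 node {poppy}, right has 0 { }.
  Root mint: left subtree has 1 node {plum}, right has 1 {aster}.

moss poppy reed ash lily lime plum aster mint fern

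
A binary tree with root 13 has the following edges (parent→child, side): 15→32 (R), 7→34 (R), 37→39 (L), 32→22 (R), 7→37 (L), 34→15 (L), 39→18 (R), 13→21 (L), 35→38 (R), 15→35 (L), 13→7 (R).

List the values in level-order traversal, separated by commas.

13, 21, 7, 37, 34, 39, 15, 18, 35, 32, 38, 22

Level-order visits nodes level by level from the root, left to right within each level.
Level 0: 13
Level 1: 21, 7
Level 2: 37, 34
Level 3: 39, 15
Level 4: 18, 35, 32
Level 5: 38, 22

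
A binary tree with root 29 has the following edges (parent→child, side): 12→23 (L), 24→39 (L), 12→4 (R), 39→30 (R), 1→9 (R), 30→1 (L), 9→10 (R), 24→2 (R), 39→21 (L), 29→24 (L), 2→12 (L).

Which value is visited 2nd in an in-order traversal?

39

In-order visits the left subtree, then the node, then the right subtree.
At 29: go left to 24.
  At 24: go left to 39.
    At 39: go left to 21.
      21 is a leaf — visit 21.
    Visit 39.
    At 39: go right to 30.
      At 30: go left to 1.
        At 1: no left child.
        Visit 1.
        At 1: go right to 9.
          At 9: no left child.
          Visit 9.
          At 9: go right to 10.
            10 is a leaf — visit 10.
      Visit 30.
      At 30: no right child.
  Visit 24.
  At 24: go right to 2.
    At 2: go left to 12.
      At 12: go left to 23.
        23 is a leaf — visit 23.
      Visit 12.
      At 12: go right to 4.
        4 is a leaf — visit 4.
    Visit 2.
    At 2: no right child.
Visit 29.
At 29: no right child.
Full in-order sequence: 21, 39, 1, 9, 10, 30, 24, 23, 12, 4, 2, 29.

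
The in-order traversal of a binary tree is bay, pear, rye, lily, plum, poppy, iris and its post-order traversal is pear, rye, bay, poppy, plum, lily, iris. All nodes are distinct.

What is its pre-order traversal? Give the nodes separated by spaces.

The last element of post-order is the root; it splits in-order into left and right subtrees.
Root iris: left subtree has 6 nodes {bay, pear, rye, lily, plum, poppy}, right has 0 { }.
  Root lily: left subtree has 3 nodes {bay, pear, rye}, right has 2 {plum, poppy}.
    Root bay: left subtree has 0 nodes { }, right has 2 {pear, rye}.
      Root rye: left subtree has 1 node {pear}, right has 0 { }.
    Root plum: left subtree has 0 nodes { }, right has 1 {poppy}.

iris lily bay rye pear plum poppy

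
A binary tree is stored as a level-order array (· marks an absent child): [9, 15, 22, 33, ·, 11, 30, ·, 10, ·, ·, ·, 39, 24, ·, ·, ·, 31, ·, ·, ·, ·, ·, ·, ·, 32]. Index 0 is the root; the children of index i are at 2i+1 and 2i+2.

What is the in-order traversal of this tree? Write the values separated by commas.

33, 31, 10, 15, 9, 11, 32, 39, 22, 24, 30

In-order visits the left subtree, then the node, then the right subtree.
At 9: go left to 15.
  At 15: go left to 33.
    At 33: no left child.
    Visit 33.
    At 33: go right to 10.
      At 10: go left to 31.
        31 is a leaf — visit 31.
      Visit 10.
      At 10: no right child.
  Visit 15.
  At 15: no right child.
Visit 9.
At 9: go right to 22.
  At 22: go left to 11.
    At 11: no left child.
    Visit 11.
    At 11: go right to 39.
      At 39: go left to 32.
        32 is a leaf — visit 32.
      Visit 39.
      At 39: no right child.
  Visit 22.
  At 22: go right to 30.
    At 30: go left to 24.
      24 is a leaf — visit 24.
    Visit 30.
    At 30: no right child.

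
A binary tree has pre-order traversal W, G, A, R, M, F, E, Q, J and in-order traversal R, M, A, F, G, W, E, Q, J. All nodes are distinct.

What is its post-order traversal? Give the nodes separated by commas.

The first element of pre-order is the root; it splits in-order into left and right subtrees.
Root W: left subtree has 5 nodes {R, M, A, F, G}, right has 3 {E, Q, J}.
  Root G: left subtree has 4 nodes {R, M, A, F}, right has 0 { }.
    Root A: left subtree has 2 nodes {R, M}, right has 1 {F}.
      Root R: left subtree has 0 nodes { }, right has 1 {M}.
  Root E: left subtree has 0 nodes { }, right has 2 {Q, J}.
    Root Q: left subtree has 0 nodes { }, right has 1 {J}.

M, R, F, A, G, J, Q, E, W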